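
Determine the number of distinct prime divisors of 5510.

4

5510 = 2 · 2755
2755 = 5 · 551
551 = 19 · 29
5510 = 2 · 5 · 19 · 29, which has 4 distinct prime factors.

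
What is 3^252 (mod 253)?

3^1 ≡ 3 (mod 253)
3^2 ≡ 3^2 = 9 ≡ 9 (mod 253)
3^4 ≡ 9^2 = 81 ≡ 81 (mod 253)
3^8 ≡ 81^2 = 6561 ≡ 236 (mod 253)
3^16 ≡ 236^2 = 55696 ≡ 36 (mod 253)
3^32 ≡ 36^2 = 1296 ≡ 31 (mod 253)
3^64 ≡ 31^2 = 961 ≡ 202 (mod 253)
3^128 ≡ 202^2 = 40804 ≡ 71 (mod 253)
252 = 128 + 64 + 32 + 16 + 8 + 4 in binary powers of 2.
So 3^252 ≡ 71 · 202 · 31 · 36 · 236 · 81 ≡ 31 (mod 253).
Since 31 ≠ 1, base 3 is a Fermat witness: 253 is composite.

31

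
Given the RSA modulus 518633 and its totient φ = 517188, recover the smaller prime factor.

659

φ(n) = (p−1)(q−1) = n − (p+q) + 1, so p + q = 518633 − 517188 + 1 = 1446.
p and q are the roots of t² − 1446t + 518633 = 0.
Discriminant: 1446² − 4·518633 = 2090916 − 2074532 = 16384; √16384 = 128.
q = (1446 − 128)/2 = 659, p = (1446 + 128)/2 = 787.
Check: 659 · 787 = 518633.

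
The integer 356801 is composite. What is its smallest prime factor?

19

356801 is odd.
Digit sum 23, not divisible by 3.
Ends in 1: not divisible by 5.
7: 356801 = 7·50971 + 4
11: 356801 = 11·32436 + 5
13: 356801 = 13·27446 + 3
17: 356801 = 17·20988 + 5
19: 356801 = 19·18779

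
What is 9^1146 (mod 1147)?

9^1 ≡ 9 (mod 1147)
9^2 ≡ 9^2 = 81 ≡ 81 (mod 1147)
9^4 ≡ 81^2 = 6561 ≡ 826 (mod 1147)
9^8 ≡ 826^2 = 682276 ≡ 958 (mod 1147)
9^16 ≡ 958^2 = 917764 ≡ 164 (mod 1147)
9^32 ≡ 164^2 = 26896 ≡ 515 (mod 1147)
9^64 ≡ 515^2 = 265225 ≡ 268 (mod 1147)
9^128 ≡ 268^2 = 71824 ≡ 710 (mod 1147)
9^256 ≡ 710^2 = 504100 ≡ 567 (mod 1147)
9^512 ≡ 567^2 = 321489 ≡ 329 (mod 1147)
9^1024 ≡ 329^2 = 108241 ≡ 423 (mod 1147)
1146 = 1024 + 64 + 32 + 16 + 8 + 2 in binary powers of 2.
So 9^1146 ≡ 423 · 268 · 515 · 164 · 958 · 81 ≡ 1062 (mod 1147).
Since 1062 ≠ 1, base 9 is a Fermat witness: 1147 is composite.

1062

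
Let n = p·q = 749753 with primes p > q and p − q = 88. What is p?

911

Since p = q + 88, we have 749753 = q(q + 88), so q² + 88q − 749753 = 0.
Discriminant: 88² + 4·749753 = 7744 + 2999012 = 3006756; √3006756 = 1734.
q = (−88 + 1734)/2 = 823, and p = q + 88 = 911.
Check: 823 · 911 = 749753.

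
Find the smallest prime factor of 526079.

526079 is odd.
Digit sum 29, not divisible by 3.
Ends in 9: not divisible by 5.
7: 526079 = 7·75154 + 1
11: 526079 = 11·47825 + 4
13: 526079 = 13·40467 + 8
17: 526079 = 17·30945 + 14
19: 526079 = 19·27688 + 7
23: 526079 = 23·22873

23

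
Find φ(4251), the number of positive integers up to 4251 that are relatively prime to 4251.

2592

Factor: 4251 = 3 · 13 · 109.
φ(4251) = (3−1) · (13−1) · (109−1) = 2 · 12 · 108 = 2592.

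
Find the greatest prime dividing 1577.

83

1577 = 19 · 83
83 is prime.
So 1577 = 19 · 83; the largest prime factor is 83.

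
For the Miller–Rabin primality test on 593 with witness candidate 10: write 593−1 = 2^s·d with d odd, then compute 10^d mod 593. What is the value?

499

593 − 1 = 592 = 2^4 · 37, so d = 37.
10^1 ≡ 10 (mod 593)
10^2 ≡ 10^2 = 100 ≡ 100 (mod 593)
10^4 ≡ 100^2 = 10000 ≡ 512 (mod 593)
10^8 ≡ 512^2 = 262144 ≡ 38 (mod 593)
10^16 ≡ 38^2 = 1444 ≡ 258 (mod 593)
10^32 ≡ 258^2 = 66564 ≡ 148 (mod 593)
37 = 32 + 4 + 1 in binary powers of 2.
So 10^37 ≡ 148 · 512 · 10 ≡ 499 (mod 593).
Squaring chain: 499 → 534 → 516 → 592; reaches −1, so base 10 does not prove 593 composite.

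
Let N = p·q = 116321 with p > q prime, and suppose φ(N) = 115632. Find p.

397

φ(n) = (p−1)(q−1) = n − (p+q) + 1, so p + q = 116321 − 115632 + 1 = 690.
p and q are the roots of t² − 690t + 116321 = 0.
Discriminant: 690² − 4·116321 = 476100 − 465284 = 10816; √10816 = 104.
q = (690 − 104)/2 = 293, p = (690 + 104)/2 = 397.
Check: 293 · 397 = 116321.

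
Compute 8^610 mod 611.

155

8^1 ≡ 8 (mod 611)
8^2 ≡ 8^2 = 64 ≡ 64 (mod 611)
8^4 ≡ 64^2 = 4096 ≡ 430 (mod 611)
8^8 ≡ 430^2 = 184900 ≡ 378 (mod 611)
8^16 ≡ 378^2 = 142884 ≡ 521 (mod 611)
8^32 ≡ 521^2 = 271441 ≡ 157 (mod 611)
8^64 ≡ 157^2 = 24649 ≡ 209 (mod 611)
8^128 ≡ 209^2 = 43681 ≡ 300 (mod 611)
8^256 ≡ 300^2 = 90000 ≡ 183 (mod 611)
8^512 ≡ 183^2 = 33489 ≡ 495 (mod 611)
610 = 512 + 64 + 32 + 2 in binary powers of 2.
So 8^610 ≡ 495 · 209 · 157 · 64 ≡ 155 (mod 611).
Since 155 ≠ 1, base 8 is a Fermat witness: 611 is composite.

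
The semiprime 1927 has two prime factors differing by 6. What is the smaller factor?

41

Since p = q + 6, we have 1927 = q(q + 6), so q² + 6q − 1927 = 0.
Discriminant: 6² + 4·1927 = 36 + 7708 = 7744; √7744 = 88.
q = (−6 + 88)/2 = 41, and p = q + 6 = 47.
Check: 41 · 47 = 1927.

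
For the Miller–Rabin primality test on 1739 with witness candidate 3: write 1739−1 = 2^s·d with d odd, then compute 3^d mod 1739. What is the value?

946

1739 − 1 = 1738 = 2^1 · 869, so d = 869.
3^1 ≡ 3 (mod 1739)
3^2 ≡ 3^2 = 9 ≡ 9 (mod 1739)
3^4 ≡ 9^2 = 81 ≡ 81 (mod 1739)
3^8 ≡ 81^2 = 6561 ≡ 1344 (mod 1739)
3^16 ≡ 1344^2 = 1806336 ≡ 1254 (mod 1739)
3^32 ≡ 1254^2 = 1572516 ≡ 460 (mod 1739)
3^64 ≡ 460^2 = 211600 ≡ 1181 (mod 1739)
3^128 ≡ 1181^2 = 1394761 ≡ 83 (mod 1739)
3^256 ≡ 83^2 = 6889 ≡ 1672 (mod 1739)
3^512 ≡ 1672^2 = 2795584 ≡ 1011 (mod 1739)
869 = 512 + 256 + 64 + 32 + 4 + 1 in binary powers of 2.
So 3^869 ≡ 1011 · 1672 · 1181 · 460 · 81 · 3 ≡ 946 (mod 1739).
Squaring chain: 946; never reaches −1, so base 3 is a Miller–Rabin witness that 1739 is composite.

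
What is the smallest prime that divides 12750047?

79

12750047 is odd.
Digit sum 26, not divisible by 3.
Ends in 7: not divisible by 5.
7: 12750047 = 7·1821435 + 2
11: 12750047 = 11·1159095 + 2
13: 12750047 = 13·980772 + 11
17: 12750047 = 17·750002 + 13
19: 12750047 = 19·671055 + 2
23: 12750047 = 23·554349 + 20
29: 12750047 = 29·439656 + 23
31: 12750047 = 31·411291 + 26
37: 12750047 = 37·344595 + 32
41: 12750047 = 41·310976 + 31
43: 12750047 = 43·296512 + 31
47: 12750047 = 47·271277 + 28
53: 12750047 = 53·240566 + 49
59: 12750047 = 59·216102 + 29
61: 12750047 = 61·209017 + 10
67: 12750047 = 67·190299 + 14
71: 12750047 = 71·179578 + 9
73: 12750047 = 73·174658 + 13
79: 12750047 = 79·161393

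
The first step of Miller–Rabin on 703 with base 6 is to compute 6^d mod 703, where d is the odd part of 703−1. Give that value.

703 − 1 = 702 = 2^1 · 351, so d = 351.
6^1 ≡ 6 (mod 703)
6^2 ≡ 6^2 = 36 ≡ 36 (mod 703)
6^4 ≡ 36^2 = 1296 ≡ 593 (mod 703)
6^8 ≡ 593^2 = 351649 ≡ 149 (mod 703)
6^16 ≡ 149^2 = 22201 ≡ 408 (mod 703)
6^32 ≡ 408^2 = 166464 ≡ 556 (mod 703)
6^64 ≡ 556^2 = 309136 ≡ 519 (mod 703)
6^128 ≡ 519^2 = 269361 ≡ 112 (mod 703)
6^256 ≡ 112^2 = 12544 ≡ 593 (mod 703)
351 = 256 + 64 + 16 + 8 + 4 + 2 + 1 in binary powers of 2.
So 6^351 ≡ 593 · 519 · 408 · 149 · 593 · 36 · 6 ≡ 438 (mod 703).
Squaring chain: 438; never reaches −1, so base 6 is a Miller–Rabin witness that 703 is composite.

438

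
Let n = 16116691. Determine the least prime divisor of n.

83

16116691 is odd.
Digit sum 31, not divisible by 3.
Ends in 1: not divisible by 5.
7: 16116691 = 7·2302384 + 3
11: 16116691 = 11·1465153 + 8
13: 16116691 = 13·1239745 + 6
17: 16116691 = 17·948040 + 11
19: 16116691 = 19·848246 + 17
23: 16116691 = 23·700725 + 16
29: 16116691 = 29·555747 + 28
31: 16116691 = 31·519893 + 8
37: 16116691 = 37·435586 + 9
41: 16116691 = 41·393090 + 1
43: 16116691 = 43·374806 + 33
47: 16116691 = 47·342908 + 15
53: 16116691 = 53·304088 + 27
59: 16116691 = 59·273164 + 15
61: 16116691 = 61·264208 + 3
67: 16116691 = 67·240547 + 42
71: 16116691 = 71·226995 + 46
73: 16116691 = 73·220776 + 43
79: 16116691 = 79·204008 + 59
83: 16116691 = 83·194177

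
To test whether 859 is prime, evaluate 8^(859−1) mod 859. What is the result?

8^1 ≡ 8 (mod 859)
8^2 ≡ 8^2 = 64 ≡ 64 (mod 859)
8^4 ≡ 64^2 = 4096 ≡ 660 (mod 859)
8^8 ≡ 660^2 = 435600 ≡ 87 (mod 859)
8^16 ≡ 87^2 = 7569 ≡ 697 (mod 859)
8^32 ≡ 697^2 = 485809 ≡ 474 (mod 859)
8^64 ≡ 474^2 = 224676 ≡ 477 (mod 859)
8^128 ≡ 477^2 = 227529 ≡ 753 (mod 859)
8^256 ≡ 753^2 = 567009 ≡ 69 (mod 859)
8^512 ≡ 69^2 = 4761 ≡ 466 (mod 859)
858 = 512 + 256 + 64 + 16 + 8 + 2 in binary powers of 2.
So 8^858 ≡ 466 · 69 · 477 · 697 · 87 · 64 ≡ 1 (mod 859).
Since the result is 1, base 8 gives no evidence that 859 is composite.

1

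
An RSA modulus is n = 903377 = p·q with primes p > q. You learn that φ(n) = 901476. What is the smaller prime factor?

φ(n) = (p−1)(q−1) = n − (p+q) + 1, so p + q = 903377 − 901476 + 1 = 1902.
p and q are the roots of t² − 1902t + 903377 = 0.
Discriminant: 1902² − 4·903377 = 3617604 − 3613508 = 4096; √4096 = 64.
q = (1902 − 64)/2 = 919, p = (1902 + 64)/2 = 983.
Check: 919 · 983 = 903377.

919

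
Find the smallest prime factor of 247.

247 is odd.
Digit sum 13, not divisible by 3.
Ends in 7: not divisible by 5.
7: 247 = 7·35 + 2
11: 247 = 11·22 + 5
13: 247 = 13·19

13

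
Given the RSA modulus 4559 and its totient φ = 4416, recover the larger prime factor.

97

φ(n) = (p−1)(q−1) = n − (p+q) + 1, so p + q = 4559 − 4416 + 1 = 144.
p and q are the roots of t² − 144t + 4559 = 0.
Discriminant: 144² − 4·4559 = 20736 − 18236 = 2500; √2500 = 50.
q = (144 − 50)/2 = 47, p = (144 + 50)/2 = 97.
Check: 47 · 97 = 4559.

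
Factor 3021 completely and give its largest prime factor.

53

3021 = 3 · 1007
1007 = 19 · 53
53 is prime.
So 3021 = 3 · 19 · 53; the largest prime factor is 53.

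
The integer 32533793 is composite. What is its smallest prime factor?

67

32533793 is odd.
Digit sum 35, not divisible by 3.
Ends in 3: not divisible by 5.
7: 32533793 = 7·4647684 + 5
11: 32533793 = 11·2957617 + 6
13: 32533793 = 13·2502599 + 6
17: 32533793 = 17·1913752 + 9
19: 32533793 = 19·1712304 + 17
23: 32533793 = 23·1414512 + 17
29: 32533793 = 29·1121854 + 27
31: 32533793 = 31·1049477 + 6
37: 32533793 = 37·879291 + 26
41: 32533793 = 41·793507 + 6
43: 32533793 = 43·756599 + 36
47: 32533793 = 47·692208 + 17
53: 32533793 = 53·613845 + 8
59: 32533793 = 59·551420 + 13
61: 32533793 = 61·533340 + 53
67: 32533793 = 67·485579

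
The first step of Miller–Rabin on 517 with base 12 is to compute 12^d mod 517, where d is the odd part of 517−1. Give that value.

517 − 1 = 516 = 2^2 · 129, so d = 129.
12^1 ≡ 12 (mod 517)
12^2 ≡ 12^2 = 144 ≡ 144 (mod 517)
12^4 ≡ 144^2 = 20736 ≡ 56 (mod 517)
12^8 ≡ 56^2 = 3136 ≡ 34 (mod 517)
12^16 ≡ 34^2 = 1156 ≡ 122 (mod 517)
12^32 ≡ 122^2 = 14884 ≡ 408 (mod 517)
12^64 ≡ 408^2 = 166464 ≡ 507 (mod 517)
12^128 ≡ 507^2 = 257049 ≡ 100 (mod 517)
129 = 128 + 1 in binary powers of 2.
So 12^129 ≡ 100 · 12 ≡ 166 (mod 517).
Squaring chain: 166 → 155; never reaches −1, so base 12 is a Miller–Rabin witness that 517 is composite.

166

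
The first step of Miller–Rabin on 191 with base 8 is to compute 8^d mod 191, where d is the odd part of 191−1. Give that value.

191 − 1 = 190 = 2^1 · 95, so d = 95.
8^1 ≡ 8 (mod 191)
8^2 ≡ 8^2 = 64 ≡ 64 (mod 191)
8^4 ≡ 64^2 = 4096 ≡ 85 (mod 191)
8^8 ≡ 85^2 = 7225 ≡ 158 (mod 191)
8^16 ≡ 158^2 = 24964 ≡ 134 (mod 191)
8^32 ≡ 134^2 = 17956 ≡ 2 (mod 191)
8^64 ≡ 2^2 = 4 ≡ 4 (mod 191)
95 = 64 + 16 + 8 + 4 + 2 + 1 in binary powers of 2.
So 8^95 ≡ 4 · 134 · 158 · 85 · 64 · 8 ≡ 1 (mod 191).
Since 8^d ≡ 1 (mod 191), base 8 does not prove 191 composite.

1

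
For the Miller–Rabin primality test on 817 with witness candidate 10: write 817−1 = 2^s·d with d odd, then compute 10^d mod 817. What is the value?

84

817 − 1 = 816 = 2^4 · 51, so d = 51.
10^1 ≡ 10 (mod 817)
10^2 ≡ 10^2 = 100 ≡ 100 (mod 817)
10^4 ≡ 100^2 = 10000 ≡ 196 (mod 817)
10^8 ≡ 196^2 = 38416 ≡ 17 (mod 817)
10^16 ≡ 17^2 = 289 ≡ 289 (mod 817)
10^32 ≡ 289^2 = 83521 ≡ 187 (mod 817)
51 = 32 + 16 + 2 + 1 in binary powers of 2.
So 10^51 ≡ 187 · 289 · 100 · 10 ≡ 84 (mod 817).
Squaring chain: 84 → 520 → 790 → 729; never reaches −1, so base 10 is a Miller–Rabin witness that 817 is composite.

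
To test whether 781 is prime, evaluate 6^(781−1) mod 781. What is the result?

6^1 ≡ 6 (mod 781)
6^2 ≡ 6^2 = 36 ≡ 36 (mod 781)
6^4 ≡ 36^2 = 1296 ≡ 515 (mod 781)
6^8 ≡ 515^2 = 265225 ≡ 466 (mod 781)
6^16 ≡ 466^2 = 217156 ≡ 38 (mod 781)
6^32 ≡ 38^2 = 1444 ≡ 663 (mod 781)
6^64 ≡ 663^2 = 439569 ≡ 647 (mod 781)
6^128 ≡ 647^2 = 418609 ≡ 774 (mod 781)
6^256 ≡ 774^2 = 599076 ≡ 49 (mod 781)
6^512 ≡ 49^2 = 2401 ≡ 58 (mod 781)
780 = 512 + 256 + 8 + 4 in binary powers of 2.
So 6^780 ≡ 58 · 49 · 466 · 515 ≡ 375 (mod 781).
Since 375 ≠ 1, base 6 is a Fermat witness: 781 is composite.

375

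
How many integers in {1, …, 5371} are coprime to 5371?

Factor: 5371 = 41 · 131.
φ(5371) = (41−1) · (131−1) = 40 · 130 = 5200.

5200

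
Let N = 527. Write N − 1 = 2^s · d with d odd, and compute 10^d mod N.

107

527 − 1 = 526 = 2^1 · 263, so d = 263.
10^1 ≡ 10 (mod 527)
10^2 ≡ 10^2 = 100 ≡ 100 (mod 527)
10^4 ≡ 100^2 = 10000 ≡ 514 (mod 527)
10^8 ≡ 514^2 = 264196 ≡ 169 (mod 527)
10^16 ≡ 169^2 = 28561 ≡ 103 (mod 527)
10^32 ≡ 103^2 = 10609 ≡ 69 (mod 527)
10^64 ≡ 69^2 = 4761 ≡ 18 (mod 527)
10^128 ≡ 18^2 = 324 ≡ 324 (mod 527)
10^256 ≡ 324^2 = 104976 ≡ 103 (mod 527)
263 = 256 + 4 + 2 + 1 in binary powers of 2.
So 10^263 ≡ 103 · 514 · 100 · 10 ≡ 107 (mod 527).
Squaring chain: 107; never reaches −1, so base 10 is a Miller–Rabin witness that 527 is composite.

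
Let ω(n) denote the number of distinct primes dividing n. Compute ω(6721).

3

6721 = 11 · 611
611 = 13 · 47
6721 = 11 · 13 · 47, which has 3 distinct prime factors.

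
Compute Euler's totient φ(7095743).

Factor: 7095743 = 181 · 197 · 199.
φ(7095743) = (181−1) · (197−1) · (199−1) = 180 · 196 · 198 = 6985440.

6985440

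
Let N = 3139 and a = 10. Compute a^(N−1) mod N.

2363

10^1 ≡ 10 (mod 3139)
10^2 ≡ 10^2 = 100 ≡ 100 (mod 3139)
10^4 ≡ 100^2 = 10000 ≡ 583 (mod 3139)
10^8 ≡ 583^2 = 339889 ≡ 877 (mod 3139)
10^16 ≡ 877^2 = 769129 ≡ 74 (mod 3139)
10^32 ≡ 74^2 = 5476 ≡ 2337 (mod 3139)
10^64 ≡ 2337^2 = 5461569 ≡ 2848 (mod 3139)
10^128 ≡ 2848^2 = 8111104 ≡ 3067 (mod 3139)
10^256 ≡ 3067^2 = 9406489 ≡ 2045 (mod 3139)
10^512 ≡ 2045^2 = 4182025 ≡ 877 (mod 3139)
10^1024 ≡ 877^2 = 769129 ≡ 74 (mod 3139)
10^2048 ≡ 74^2 = 5476 ≡ 2337 (mod 3139)
3138 = 2048 + 1024 + 64 + 2 in binary powers of 2.
So 10^3138 ≡ 2337 · 74 · 2848 · 100 ≡ 2363 (mod 3139).
Since 2363 ≠ 1, base 10 is a Fermat witness: 3139 is composite.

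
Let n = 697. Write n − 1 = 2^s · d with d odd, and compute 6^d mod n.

439

697 − 1 = 696 = 2^3 · 87, so d = 87.
6^1 ≡ 6 (mod 697)
6^2 ≡ 6^2 = 36 ≡ 36 (mod 697)
6^4 ≡ 36^2 = 1296 ≡ 599 (mod 697)
6^8 ≡ 599^2 = 358801 ≡ 543 (mod 697)
6^16 ≡ 543^2 = 294849 ≡ 18 (mod 697)
6^32 ≡ 18^2 = 324 ≡ 324 (mod 697)
6^64 ≡ 324^2 = 104976 ≡ 426 (mod 697)
87 = 64 + 16 + 4 + 2 + 1 in binary powers of 2.
So 6^87 ≡ 426 · 18 · 599 · 36 · 6 ≡ 439 (mod 697).
Squaring chain: 439 → 349 → 523; never reaches −1, so base 6 is a Miller–Rabin witness that 697 is composite.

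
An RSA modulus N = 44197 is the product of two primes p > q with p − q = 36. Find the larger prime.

Since p = q + 36, we have 44197 = q(q + 36), so q² + 36q − 44197 = 0.
Discriminant: 36² + 4·44197 = 1296 + 176788 = 178084; √178084 = 422.
q = (−36 + 422)/2 = 193, and p = q + 36 = 229.
Check: 193 · 229 = 44197.

229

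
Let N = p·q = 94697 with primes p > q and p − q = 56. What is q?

Since p = q + 56, we have 94697 = q(q + 56), so q² + 56q − 94697 = 0.
Discriminant: 56² + 4·94697 = 3136 + 378788 = 381924; √381924 = 618.
q = (−56 + 618)/2 = 281, and p = q + 56 = 337.
Check: 281 · 337 = 94697.

281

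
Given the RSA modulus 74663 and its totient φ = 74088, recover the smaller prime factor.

φ(n) = (p−1)(q−1) = n − (p+q) + 1, so p + q = 74663 − 74088 + 1 = 576.
p and q are the roots of t² − 576t + 74663 = 0.
Discriminant: 576² − 4·74663 = 331776 − 298652 = 33124; √33124 = 182.
q = (576 − 182)/2 = 197, p = (576 + 182)/2 = 379.
Check: 197 · 379 = 74663.

197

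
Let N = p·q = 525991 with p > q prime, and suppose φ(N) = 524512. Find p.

887

φ(n) = (p−1)(q−1) = n − (p+q) + 1, so p + q = 525991 − 524512 + 1 = 1480.
p and q are the roots of t² − 1480t + 525991 = 0.
Discriminant: 1480² − 4·525991 = 2190400 − 2103964 = 86436; √86436 = 294.
q = (1480 − 294)/2 = 593, p = (1480 + 294)/2 = 887.
Check: 593 · 887 = 525991.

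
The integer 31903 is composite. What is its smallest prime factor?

61

31903 is odd.
Digit sum 16, not divisible by 3.
Ends in 3: not divisible by 5.
7: 31903 = 7·4557 + 4
11: 31903 = 11·2900 + 3
13: 31903 = 13·2454 + 1
17: 31903 = 17·1876 + 11
19: 31903 = 19·1679 + 2
23: 31903 = 23·1387 + 2
29: 31903 = 29·1100 + 3
31: 31903 = 31·1029 + 4
37: 31903 = 37·862 + 9
41: 31903 = 41·778 + 5
43: 31903 = 43·741 + 40
47: 31903 = 47·678 + 37
53: 31903 = 53·601 + 50
59: 31903 = 59·540 + 43
61: 31903 = 61·523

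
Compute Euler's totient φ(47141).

Factor: 47141 = 17 · 47 · 59.
φ(47141) = (17−1) · (47−1) · (59−1) = 16 · 46 · 58 = 42688.

42688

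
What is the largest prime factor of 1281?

1281 = 3 · 427
427 = 7 · 61
61 is prime.
So 1281 = 3 · 7 · 61; the largest prime factor is 61.

61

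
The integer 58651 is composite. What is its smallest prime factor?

89

58651 is odd.
Digit sum 25, not divisible by 3.
Ends in 1: not divisible by 5.
7: 58651 = 7·8378 + 5
11: 58651 = 11·5331 + 10
13: 58651 = 13·4511 + 8
17: 58651 = 17·3450 + 1
19: 58651 = 19·3086 + 17
23: 58651 = 23·2550 + 1
29: 58651 = 29·2022 + 13
31: 58651 = 31·1891 + 30
37: 58651 = 37·1585 + 6
41: 58651 = 41·1430 + 21
43: 58651 = 43·1363 + 42
47: 58651 = 47·1247 + 42
53: 58651 = 53·1106 + 33
59: 58651 = 59·994 + 5
61: 58651 = 61·961 + 30
67: 58651 = 67·875 + 26
71: 58651 = 71·826 + 5
73: 58651 = 73·803 + 32
79: 58651 = 79·742 + 33
83: 58651 = 83·706 + 53
89: 58651 = 89·659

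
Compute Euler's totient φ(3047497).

2983680

Factor: 3047497 = 113 · 149 · 181.
φ(3047497) = (113−1) · (149−1) · (181−1) = 112 · 148 · 180 = 2983680.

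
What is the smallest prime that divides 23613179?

79

23613179 is odd.
Digit sum 32, not divisible by 3.
Ends in 9: not divisible by 5.
7: 23613179 = 7·3373311 + 2
11: 23613179 = 11·2146652 + 7
13: 23613179 = 13·1816398 + 5
17: 23613179 = 17·1389010 + 9
19: 23613179 = 19·1242798 + 17
23: 23613179 = 23·1026659 + 22
29: 23613179 = 29·814247 + 16
31: 23613179 = 31·761715 + 14
37: 23613179 = 37·638194 + 1
41: 23613179 = 41·575931 + 8
43: 23613179 = 43·549143 + 30
47: 23613179 = 47·502408 + 3
53: 23613179 = 53·445531 + 36
59: 23613179 = 59·400223 + 22
61: 23613179 = 61·387101 + 18
67: 23613179 = 67·352435 + 34
71: 23613179 = 71·332579 + 70
73: 23613179 = 73·323468 + 15
79: 23613179 = 79·298901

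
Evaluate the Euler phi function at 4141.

Factor: 4141 = 41 · 101.
φ(4141) = (41−1) · (101−1) = 40 · 100 = 4000.

4000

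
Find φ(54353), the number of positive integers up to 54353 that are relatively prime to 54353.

Factor: 54353 = 13 · 37 · 113.
φ(54353) = (13−1) · (37−1) · (113−1) = 12 · 36 · 112 = 48384.

48384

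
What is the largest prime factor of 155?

155 = 5 · 31
31 is prime.
So 155 = 5 · 31; the largest prime factor is 31.

31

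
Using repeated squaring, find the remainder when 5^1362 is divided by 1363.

306

5^1 ≡ 5 (mod 1363)
5^2 ≡ 5^2 = 25 ≡ 25 (mod 1363)
5^4 ≡ 25^2 = 625 ≡ 625 (mod 1363)
5^8 ≡ 625^2 = 390625 ≡ 807 (mod 1363)
5^16 ≡ 807^2 = 651249 ≡ 1098 (mod 1363)
5^32 ≡ 1098^2 = 1205604 ≡ 712 (mod 1363)
5^64 ≡ 712^2 = 506944 ≡ 1271 (mod 1363)
5^128 ≡ 1271^2 = 1615441 ≡ 286 (mod 1363)
5^256 ≡ 286^2 = 81796 ≡ 16 (mod 1363)
5^512 ≡ 16^2 = 256 ≡ 256 (mod 1363)
5^1024 ≡ 256^2 = 65536 ≡ 112 (mod 1363)
1362 = 1024 + 256 + 64 + 16 + 2 in binary powers of 2.
So 5^1362 ≡ 112 · 16 · 1271 · 1098 · 25 ≡ 306 (mod 1363).
Since 306 ≠ 1, base 5 is a Fermat witness: 1363 is composite.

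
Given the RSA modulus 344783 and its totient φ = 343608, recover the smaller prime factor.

557

φ(n) = (p−1)(q−1) = n − (p+q) + 1, so p + q = 344783 − 343608 + 1 = 1176.
p and q are the roots of t² − 1176t + 344783 = 0.
Discriminant: 1176² − 4·344783 = 1382976 − 1379132 = 3844; √3844 = 62.
q = (1176 − 62)/2 = 557, p = (1176 + 62)/2 = 619.
Check: 557 · 619 = 344783.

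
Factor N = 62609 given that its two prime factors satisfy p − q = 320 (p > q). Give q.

137

Since p = q + 320, we have 62609 = q(q + 320), so q² + 320q − 62609 = 0.
Discriminant: 320² + 4·62609 = 102400 + 250436 = 352836; √352836 = 594.
q = (−320 + 594)/2 = 137, and p = q + 320 = 457.
Check: 137 · 457 = 62609.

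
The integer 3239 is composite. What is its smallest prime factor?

3239 is odd.
Digit sum 17, not divisible by 3.
Ends in 9: not divisible by 5.
7: 3239 = 7·462 + 5
11: 3239 = 11·294 + 5
13: 3239 = 13·249 + 2
17: 3239 = 17·190 + 9
19: 3239 = 19·170 + 9
23: 3239 = 23·140 + 19
29: 3239 = 29·111 + 20
31: 3239 = 31·104 + 15
37: 3239 = 37·87 + 20
41: 3239 = 41·79

41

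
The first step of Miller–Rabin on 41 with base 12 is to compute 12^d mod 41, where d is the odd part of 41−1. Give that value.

41 − 1 = 40 = 2^3 · 5, so d = 5.
12^1 ≡ 12 (mod 41)
12^2 ≡ 12^2 = 144 ≡ 21 (mod 41)
12^4 ≡ 21^2 = 441 ≡ 31 (mod 41)
5 = 4 + 1 in binary powers of 2.
So 12^5 ≡ 31 · 12 ≡ 3 (mod 41).
Squaring chain: 3 → 9 → 40; reaches −1, so base 12 does not prove 41 composite.

3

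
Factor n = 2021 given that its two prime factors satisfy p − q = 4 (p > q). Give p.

Since p = q + 4, we have 2021 = q(q + 4), so q² + 4q − 2021 = 0.
Discriminant: 4² + 4·2021 = 16 + 8084 = 8100; √8100 = 90.
q = (−4 + 90)/2 = 43, and p = q + 4 = 47.
Check: 43 · 47 = 2021.

47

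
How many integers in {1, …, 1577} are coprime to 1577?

Factor: 1577 = 19 · 83.
φ(1577) = (19−1) · (83−1) = 18 · 82 = 1476.

1476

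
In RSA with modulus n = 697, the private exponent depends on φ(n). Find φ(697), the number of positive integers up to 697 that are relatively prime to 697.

Factor: 697 = 17 · 41.
φ(697) = (17−1) · (41−1) = 16 · 40 = 640.

640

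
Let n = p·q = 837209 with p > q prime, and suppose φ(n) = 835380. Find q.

φ(n) = (p−1)(q−1) = n − (p+q) + 1, so p + q = 837209 − 835380 + 1 = 1830.
p and q are the roots of t² − 1830t + 837209 = 0.
Discriminant: 1830² − 4·837209 = 3348900 − 3348836 = 64; √64 = 8.
q = (1830 − 8)/2 = 911, p = (1830 + 8)/2 = 919.
Check: 911 · 919 = 837209.

911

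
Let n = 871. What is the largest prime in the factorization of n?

67

871 = 13 · 67
67 is prime.
So 871 = 13 · 67; the largest prime factor is 67.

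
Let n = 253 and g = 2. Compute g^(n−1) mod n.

2^1 ≡ 2 (mod 253)
2^2 ≡ 2^2 = 4 ≡ 4 (mod 253)
2^4 ≡ 4^2 = 16 ≡ 16 (mod 253)
2^8 ≡ 16^2 = 256 ≡ 3 (mod 253)
2^16 ≡ 3^2 = 9 ≡ 9 (mod 253)
2^32 ≡ 9^2 = 81 ≡ 81 (mod 253)
2^64 ≡ 81^2 = 6561 ≡ 236 (mod 253)
2^128 ≡ 236^2 = 55696 ≡ 36 (mod 253)
252 = 128 + 64 + 32 + 16 + 8 + 4 in binary powers of 2.
So 2^252 ≡ 36 · 236 · 81 · 9 · 3 · 16 ≡ 81 (mod 253).
Since 81 ≠ 1, base 2 is a Fermat witness: 253 is composite.

81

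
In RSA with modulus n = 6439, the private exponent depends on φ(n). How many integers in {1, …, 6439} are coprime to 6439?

6256

Factor: 6439 = 47 · 137.
φ(6439) = (47−1) · (137−1) = 46 · 136 = 6256.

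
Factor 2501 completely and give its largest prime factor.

2501 = 41 · 61
61 is prime.
So 2501 = 41 · 61; the largest prime factor is 61.

61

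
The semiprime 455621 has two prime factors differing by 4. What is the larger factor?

Since p = q + 4, we have 455621 = q(q + 4), so q² + 4q − 455621 = 0.
Discriminant: 4² + 4·455621 = 16 + 1822484 = 1822500; √1822500 = 1350.
q = (−4 + 1350)/2 = 673, and p = q + 4 = 677.
Check: 673 · 677 = 455621.

677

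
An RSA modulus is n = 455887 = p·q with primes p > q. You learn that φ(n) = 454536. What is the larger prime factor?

709

φ(n) = (p−1)(q−1) = n − (p+q) + 1, so p + q = 455887 − 454536 + 1 = 1352.
p and q are the roots of t² − 1352t + 455887 = 0.
Discriminant: 1352² − 4·455887 = 1827904 − 1823548 = 4356; √4356 = 66.
q = (1352 − 66)/2 = 643, p = (1352 + 66)/2 = 709.
Check: 643 · 709 = 455887.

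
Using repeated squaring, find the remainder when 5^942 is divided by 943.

5^1 ≡ 5 (mod 943)
5^2 ≡ 5^2 = 25 ≡ 25 (mod 943)
5^4 ≡ 25^2 = 625 ≡ 625 (mod 943)
5^8 ≡ 625^2 = 390625 ≡ 223 (mod 943)
5^16 ≡ 223^2 = 49729 ≡ 693 (mod 943)
5^32 ≡ 693^2 = 480249 ≡ 262 (mod 943)
5^64 ≡ 262^2 = 68644 ≡ 748 (mod 943)
5^128 ≡ 748^2 = 559504 ≡ 305 (mod 943)
5^256 ≡ 305^2 = 93025 ≡ 611 (mod 943)
5^512 ≡ 611^2 = 373321 ≡ 836 (mod 943)
942 = 512 + 256 + 128 + 32 + 8 + 4 + 2 in binary powers of 2.
So 5^942 ≡ 836 · 611 · 305 · 262 · 223 · 625 · 25 ≡ 558 (mod 943).
Since 558 ≠ 1, base 5 is a Fermat witness: 943 is composite.

558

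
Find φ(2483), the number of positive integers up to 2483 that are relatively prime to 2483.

Factor: 2483 = 13 · 191.
φ(2483) = (13−1) · (191−1) = 12 · 190 = 2280.

2280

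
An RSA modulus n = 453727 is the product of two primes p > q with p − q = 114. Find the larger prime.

733

Since p = q + 114, we have 453727 = q(q + 114), so q² + 114q − 453727 = 0.
Discriminant: 114² + 4·453727 = 12996 + 1814908 = 1827904; √1827904 = 1352.
q = (−114 + 1352)/2 = 619, and p = q + 114 = 733.
Check: 619 · 733 = 453727.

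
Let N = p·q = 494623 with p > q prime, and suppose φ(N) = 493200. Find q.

φ(n) = (p−1)(q−1) = n − (p+q) + 1, so p + q = 494623 − 493200 + 1 = 1424.
p and q are the roots of t² − 1424t + 494623 = 0.
Discriminant: 1424² − 4·494623 = 2027776 − 1978492 = 49284; √49284 = 222.
q = (1424 − 222)/2 = 601, p = (1424 + 222)/2 = 823.
Check: 601 · 823 = 494623.

601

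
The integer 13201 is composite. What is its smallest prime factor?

13201 is odd.
Digit sum 7, not divisible by 3.
Ends in 1: not divisible by 5.
7: 13201 = 7·1885 + 6
11: 13201 = 11·1200 + 1
13: 13201 = 13·1015 + 6
17: 13201 = 17·776 + 9
19: 13201 = 19·694 + 15
23: 13201 = 23·573 + 22
29: 13201 = 29·455 + 6
31: 13201 = 31·425 + 26
37: 13201 = 37·356 + 29
41: 13201 = 41·321 + 40
43: 13201 = 43·307

43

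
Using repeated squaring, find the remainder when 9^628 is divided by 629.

9^1 ≡ 9 (mod 629)
9^2 ≡ 9^2 = 81 ≡ 81 (mod 629)
9^4 ≡ 81^2 = 6561 ≡ 271 (mod 629)
9^8 ≡ 271^2 = 73441 ≡ 477 (mod 629)
9^16 ≡ 477^2 = 227529 ≡ 460 (mod 629)
9^32 ≡ 460^2 = 211600 ≡ 256 (mod 629)
9^64 ≡ 256^2 = 65536 ≡ 120 (mod 629)
9^128 ≡ 120^2 = 14400 ≡ 562 (mod 629)
9^256 ≡ 562^2 = 315844 ≡ 86 (mod 629)
9^512 ≡ 86^2 = 7396 ≡ 477 (mod 629)
628 = 512 + 64 + 32 + 16 + 4 in binary powers of 2.
So 9^628 ≡ 477 · 120 · 256 · 460 · 271 ≡ 16 (mod 629).
Since 16 ≠ 1, base 9 is a Fermat witness: 629 is composite.

16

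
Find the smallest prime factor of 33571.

59

33571 is odd.
Digit sum 19, not divisible by 3.
Ends in 1: not divisible by 5.
7: 33571 = 7·4795 + 6
11: 33571 = 11·3051 + 10
13: 33571 = 13·2582 + 5
17: 33571 = 17·1974 + 13
19: 33571 = 19·1766 + 17
23: 33571 = 23·1459 + 14
29: 33571 = 29·1157 + 18
31: 33571 = 31·1082 + 29
37: 33571 = 37·907 + 12
41: 33571 = 41·818 + 33
43: 33571 = 43·780 + 31
47: 33571 = 47·714 + 13
53: 33571 = 53·633 + 22
59: 33571 = 59·569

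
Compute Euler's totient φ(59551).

Factor: 59551 = 17 · 31 · 113.
φ(59551) = (17−1) · (31−1) · (113−1) = 16 · 30 · 112 = 53760.

53760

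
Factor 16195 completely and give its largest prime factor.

16195 = 5 · 3239
3239 = 41 · 79
79 is prime.
So 16195 = 5 · 41 · 79; the largest prime factor is 79.

79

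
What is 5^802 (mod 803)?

707

5^1 ≡ 5 (mod 803)
5^2 ≡ 5^2 = 25 ≡ 25 (mod 803)
5^4 ≡ 25^2 = 625 ≡ 625 (mod 803)
5^8 ≡ 625^2 = 390625 ≡ 367 (mod 803)
5^16 ≡ 367^2 = 134689 ≡ 588 (mod 803)
5^32 ≡ 588^2 = 345744 ≡ 454 (mod 803)
5^64 ≡ 454^2 = 206116 ≡ 548 (mod 803)
5^128 ≡ 548^2 = 300304 ≡ 785 (mod 803)
5^256 ≡ 785^2 = 616225 ≡ 324 (mod 803)
5^512 ≡ 324^2 = 104976 ≡ 586 (mod 803)
802 = 512 + 256 + 32 + 2 in binary powers of 2.
So 5^802 ≡ 586 · 324 · 454 · 25 ≡ 707 (mod 803).
Since 707 ≠ 1, base 5 is a Fermat witness: 803 is composite.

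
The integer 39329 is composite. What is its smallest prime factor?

39329 is odd.
Digit sum 26, not divisible by 3.
Ends in 9: not divisible by 5.
7: 39329 = 7·5618 + 3
11: 39329 = 11·3575 + 4
13: 39329 = 13·3025 + 4
17: 39329 = 17·2313 + 8
19: 39329 = 19·2069 + 18
23: 39329 = 23·1709 + 22
29: 39329 = 29·1356 + 5
31: 39329 = 31·1268 + 21
37: 39329 = 37·1062 + 35
41: 39329 = 41·959 + 10
43: 39329 = 43·914 + 27
47: 39329 = 47·836 + 37
53: 39329 = 53·742 + 3
59: 39329 = 59·666 + 35
61: 39329 = 61·644 + 45
67: 39329 = 67·587

67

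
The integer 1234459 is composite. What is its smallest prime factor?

83

1234459 is odd.
Digit sum 28, not divisible by 3.
Ends in 9: not divisible by 5.
7: 1234459 = 7·176351 + 2
11: 1234459 = 11·112223 + 6
13: 1234459 = 13·94958 + 5
17: 1234459 = 17·72615 + 4
19: 1234459 = 19·64971 + 10
23: 1234459 = 23·53672 + 3
29: 1234459 = 29·42567 + 16
31: 1234459 = 31·39821 + 8
37: 1234459 = 37·33363 + 28
41: 1234459 = 41·30108 + 31
43: 1234459 = 43·28708 + 15
47: 1234459 = 47·26265 + 4
53: 1234459 = 53·23291 + 36
59: 1234459 = 59·20923 + 2
61: 1234459 = 61·20237 + 2
67: 1234459 = 67·18424 + 51
71: 1234459 = 71·17386 + 53
73: 1234459 = 73·16910 + 29
79: 1234459 = 79·15626 + 5
83: 1234459 = 83·14873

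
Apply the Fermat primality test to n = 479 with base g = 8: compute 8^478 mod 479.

1

8^1 ≡ 8 (mod 479)
8^2 ≡ 8^2 = 64 ≡ 64 (mod 479)
8^4 ≡ 64^2 = 4096 ≡ 264 (mod 479)
8^8 ≡ 264^2 = 69696 ≡ 241 (mod 479)
8^16 ≡ 241^2 = 58081 ≡ 122 (mod 479)
8^32 ≡ 122^2 = 14884 ≡ 35 (mod 479)
8^64 ≡ 35^2 = 1225 ≡ 267 (mod 479)
8^128 ≡ 267^2 = 71289 ≡ 397 (mod 479)
8^256 ≡ 397^2 = 157609 ≡ 18 (mod 479)
478 = 256 + 128 + 64 + 16 + 8 + 4 + 2 in binary powers of 2.
So 8^478 ≡ 18 · 397 · 267 · 122 · 241 · 264 · 64 ≡ 1 (mod 479).
Since the result is 1, base 8 gives no evidence that 479 is composite.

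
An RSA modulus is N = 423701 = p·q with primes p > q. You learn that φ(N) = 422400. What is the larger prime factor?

661

φ(n) = (p−1)(q−1) = n − (p+q) + 1, so p + q = 423701 − 422400 + 1 = 1302.
p and q are the roots of t² − 1302t + 423701 = 0.
Discriminant: 1302² − 4·423701 = 1695204 − 1694804 = 400; √400 = 20.
q = (1302 − 20)/2 = 641, p = (1302 + 20)/2 = 661.
Check: 641 · 661 = 423701.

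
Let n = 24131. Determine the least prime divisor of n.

59

24131 is odd.
Digit sum 11, not divisible by 3.
Ends in 1: not divisible by 5.
7: 24131 = 7·3447 + 2
11: 24131 = 11·2193 + 8
13: 24131 = 13·1856 + 3
17: 24131 = 17·1419 + 8
19: 24131 = 19·1270 + 1
23: 24131 = 23·1049 + 4
29: 24131 = 29·832 + 3
31: 24131 = 31·778 + 13
37: 24131 = 37·652 + 7
41: 24131 = 41·588 + 23
43: 24131 = 43·561 + 8
47: 24131 = 47·513 + 20
53: 24131 = 53·455 + 16
59: 24131 = 59·409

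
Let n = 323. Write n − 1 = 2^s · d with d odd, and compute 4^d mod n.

157

323 − 1 = 322 = 2^1 · 161, so d = 161.
4^1 ≡ 4 (mod 323)
4^2 ≡ 4^2 = 16 ≡ 16 (mod 323)
4^4 ≡ 16^2 = 256 ≡ 256 (mod 323)
4^8 ≡ 256^2 = 65536 ≡ 290 (mod 323)
4^16 ≡ 290^2 = 84100 ≡ 120 (mod 323)
4^32 ≡ 120^2 = 14400 ≡ 188 (mod 323)
4^64 ≡ 188^2 = 35344 ≡ 137 (mod 323)
4^128 ≡ 137^2 = 18769 ≡ 35 (mod 323)
161 = 128 + 32 + 1 in binary powers of 2.
So 4^161 ≡ 35 · 188 · 4 ≡ 157 (mod 323).
Squaring chain: 157; never reaches −1, so base 4 is a Miller–Rabin witness that 323 is composite.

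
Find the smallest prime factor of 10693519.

79

10693519 is odd.
Digit sum 34, not divisible by 3.
Ends in 9: not divisible by 5.
7: 10693519 = 7·1527645 + 4
11: 10693519 = 11·972138 + 1
13: 10693519 = 13·822578 + 5
17: 10693519 = 17·629030 + 9
19: 10693519 = 19·562816 + 15
23: 10693519 = 23·464935 + 14
29: 10693519 = 29·368742 + 1
31: 10693519 = 31·344952 + 7
37: 10693519 = 37·289014 + 1
41: 10693519 = 41·260817 + 22
43: 10693519 = 43·248686 + 21
47: 10693519 = 47·227521 + 32
53: 10693519 = 53·201764 + 27
59: 10693519 = 59·181246 + 5
61: 10693519 = 61·175303 + 36
67: 10693519 = 67·159604 + 51
71: 10693519 = 71·150612 + 67
73: 10693519 = 73·146486 + 41
79: 10693519 = 79·135361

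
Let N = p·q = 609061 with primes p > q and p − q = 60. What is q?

751

Since p = q + 60, we have 609061 = q(q + 60), so q² + 60q − 609061 = 0.
Discriminant: 60² + 4·609061 = 3600 + 2436244 = 2439844; √2439844 = 1562.
q = (−60 + 1562)/2 = 751, and p = q + 60 = 811.
Check: 751 · 811 = 609061.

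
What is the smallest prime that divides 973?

973 is odd.
Digit sum 19, not divisible by 3.
Ends in 3: not divisible by 5.
7: 973 = 7·139

7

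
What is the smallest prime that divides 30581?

53

30581 is odd.
Digit sum 17, not divisible by 3.
Ends in 1: not divisible by 5.
7: 30581 = 7·4368 + 5
11: 30581 = 11·2780 + 1
13: 30581 = 13·2352 + 5
17: 30581 = 17·1798 + 15
19: 30581 = 19·1609 + 10
23: 30581 = 23·1329 + 14
29: 30581 = 29·1054 + 15
31: 30581 = 31·986 + 15
37: 30581 = 37·826 + 19
41: 30581 = 41·745 + 36
43: 30581 = 43·711 + 8
47: 30581 = 47·650 + 31
53: 30581 = 53·577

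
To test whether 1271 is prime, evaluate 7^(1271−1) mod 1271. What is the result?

893

7^1 ≡ 7 (mod 1271)
7^2 ≡ 7^2 = 49 ≡ 49 (mod 1271)
7^4 ≡ 49^2 = 2401 ≡ 1130 (mod 1271)
7^8 ≡ 1130^2 = 1276900 ≡ 816 (mod 1271)
7^16 ≡ 816^2 = 665856 ≡ 1123 (mod 1271)
7^32 ≡ 1123^2 = 1261129 ≡ 297 (mod 1271)
7^64 ≡ 297^2 = 88209 ≡ 510 (mod 1271)
7^128 ≡ 510^2 = 260100 ≡ 816 (mod 1271)
7^256 ≡ 816^2 = 665856 ≡ 1123 (mod 1271)
7^512 ≡ 1123^2 = 1261129 ≡ 297 (mod 1271)
7^1024 ≡ 297^2 = 88209 ≡ 510 (mod 1271)
1270 = 1024 + 128 + 64 + 32 + 16 + 4 + 2 in binary powers of 2.
So 7^1270 ≡ 510 · 816 · 510 · 297 · 1123 · 1130 · 49 ≡ 893 (mod 1271).
Since 893 ≠ 1, base 7 is a Fermat witness: 1271 is composite.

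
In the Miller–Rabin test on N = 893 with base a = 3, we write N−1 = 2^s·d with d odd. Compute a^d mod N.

893 − 1 = 892 = 2^2 · 223, so d = 223.
3^1 ≡ 3 (mod 893)
3^2 ≡ 3^2 = 9 ≡ 9 (mod 893)
3^4 ≡ 9^2 = 81 ≡ 81 (mod 893)
3^8 ≡ 81^2 = 6561 ≡ 310 (mod 893)
3^16 ≡ 310^2 = 96100 ≡ 549 (mod 893)
3^32 ≡ 549^2 = 301401 ≡ 460 (mod 893)
3^64 ≡ 460^2 = 211600 ≡ 852 (mod 893)
3^128 ≡ 852^2 = 725904 ≡ 788 (mod 893)
223 = 128 + 64 + 16 + 8 + 4 + 2 + 1 in binary powers of 2.
So 3^223 ≡ 788 · 852 · 549 · 310 · 81 · 9 · 3 ≡ 173 (mod 893).
Squaring chain: 173 → 460; never reaches −1, so base 3 is a Miller–Rabin witness that 893 is composite.

173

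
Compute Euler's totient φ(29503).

29160

Factor: 29503 = 163 · 181.
φ(29503) = (163−1) · (181−1) = 162 · 180 = 29160.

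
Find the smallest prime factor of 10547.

53

10547 is odd.
Digit sum 17, not divisible by 3.
Ends in 7: not divisible by 5.
7: 10547 = 7·1506 + 5
11: 10547 = 11·958 + 9
13: 10547 = 13·811 + 4
17: 10547 = 17·620 + 7
19: 10547 = 19·555 + 2
23: 10547 = 23·458 + 13
29: 10547 = 29·363 + 20
31: 10547 = 31·340 + 7
37: 10547 = 37·285 + 2
41: 10547 = 41·257 + 10
43: 10547 = 43·245 + 12
47: 10547 = 47·224 + 19
53: 10547 = 53·199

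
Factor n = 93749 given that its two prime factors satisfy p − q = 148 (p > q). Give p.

Since p = q + 148, we have 93749 = q(q + 148), so q² + 148q − 93749 = 0.
Discriminant: 148² + 4·93749 = 21904 + 374996 = 396900; √396900 = 630.
q = (−148 + 630)/2 = 241, and p = q + 148 = 389.
Check: 241 · 389 = 93749.

389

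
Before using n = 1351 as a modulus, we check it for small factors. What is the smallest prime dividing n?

7

1351 is odd.
Digit sum 10, not divisible by 3.
Ends in 1: not divisible by 5.
7: 1351 = 7·193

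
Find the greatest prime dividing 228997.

228997 = 31 · 7387
7387 = 83 · 89
89 is prime.
So 228997 = 31 · 83 · 89; the largest prime factor is 89.

89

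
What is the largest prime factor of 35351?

35351 = 23 · 1537
1537 = 29 · 53
53 is prime.
So 35351 = 23 · 29 · 53; the largest prime factor is 53.

53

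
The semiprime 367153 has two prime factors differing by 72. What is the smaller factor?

571

Since p = q + 72, we have 367153 = q(q + 72), so q² + 72q − 367153 = 0.
Discriminant: 72² + 4·367153 = 5184 + 1468612 = 1473796; √1473796 = 1214.
q = (−72 + 1214)/2 = 571, and p = q + 72 = 643.
Check: 571 · 643 = 367153.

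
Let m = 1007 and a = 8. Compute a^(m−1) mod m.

163

8^1 ≡ 8 (mod 1007)
8^2 ≡ 8^2 = 64 ≡ 64 (mod 1007)
8^4 ≡ 64^2 = 4096 ≡ 68 (mod 1007)
8^8 ≡ 68^2 = 4624 ≡ 596 (mod 1007)
8^16 ≡ 596^2 = 355216 ≡ 752 (mod 1007)
8^32 ≡ 752^2 = 565504 ≡ 577 (mod 1007)
8^64 ≡ 577^2 = 332929 ≡ 619 (mod 1007)
8^128 ≡ 619^2 = 383161 ≡ 501 (mod 1007)
8^256 ≡ 501^2 = 251001 ≡ 258 (mod 1007)
8^512 ≡ 258^2 = 66564 ≡ 102 (mod 1007)
1006 = 512 + 256 + 128 + 64 + 32 + 8 + 4 + 2 in binary powers of 2.
So 8^1006 ≡ 102 · 258 · 501 · 619 · 577 · 596 · 68 · 64 ≡ 163 (mod 1007).
Since 163 ≠ 1, base 8 is a Fermat witness: 1007 is composite.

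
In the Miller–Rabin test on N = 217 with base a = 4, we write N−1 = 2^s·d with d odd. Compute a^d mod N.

78

217 − 1 = 216 = 2^3 · 27, so d = 27.
4^1 ≡ 4 (mod 217)
4^2 ≡ 4^2 = 16 ≡ 16 (mod 217)
4^4 ≡ 16^2 = 256 ≡ 39 (mod 217)
4^8 ≡ 39^2 = 1521 ≡ 2 (mod 217)
4^16 ≡ 2^2 = 4 ≡ 4 (mod 217)
27 = 16 + 8 + 2 + 1 in binary powers of 2.
So 4^27 ≡ 4 · 2 · 16 · 4 ≡ 78 (mod 217).
Squaring chain: 78 → 8 → 64; never reaches −1, so base 4 is a Miller–Rabin witness that 217 is composite.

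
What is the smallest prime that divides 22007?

59

22007 is odd.
Digit sum 11, not divisible by 3.
Ends in 7: not divisible by 5.
7: 22007 = 7·3143 + 6
11: 22007 = 11·2000 + 7
13: 22007 = 13·1692 + 11
17: 22007 = 17·1294 + 9
19: 22007 = 19·1158 + 5
23: 22007 = 23·956 + 19
29: 22007 = 29·758 + 25
31: 22007 = 31·709 + 28
37: 22007 = 37·594 + 29
41: 22007 = 41·536 + 31
43: 22007 = 43·511 + 34
47: 22007 = 47·468 + 11
53: 22007 = 53·415 + 12
59: 22007 = 59·373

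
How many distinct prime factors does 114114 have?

114114 = 2 · 57057
57057 = 3 · 19019
19019 = 7 · 2717
2717 = 11 · 247
247 = 13 · 19
114114 = 2 · 3 · 7 · 11 · 13 · 19, which has 6 distinct prime factors.

6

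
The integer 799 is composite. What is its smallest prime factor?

17

799 is odd.
Digit sum 25, not divisible by 3.
Ends in 9: not divisible by 5.
7: 799 = 7·114 + 1
11: 799 = 11·72 + 7
13: 799 = 13·61 + 6
17: 799 = 17·47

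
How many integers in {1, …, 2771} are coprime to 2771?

2592

Factor: 2771 = 17 · 163.
φ(2771) = (17−1) · (163−1) = 16 · 162 = 2592.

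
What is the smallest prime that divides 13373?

13373 is odd.
Digit sum 17, not divisible by 3.
Ends in 3: not divisible by 5.
7: 13373 = 7·1910 + 3
11: 13373 = 11·1215 + 8
13: 13373 = 13·1028 + 9
17: 13373 = 17·786 + 11
19: 13373 = 19·703 + 16
23: 13373 = 23·581 + 10
29: 13373 = 29·461 + 4
31: 13373 = 31·431 + 12
37: 13373 = 37·361 + 16
41: 13373 = 41·326 + 7
43: 13373 = 43·311

43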